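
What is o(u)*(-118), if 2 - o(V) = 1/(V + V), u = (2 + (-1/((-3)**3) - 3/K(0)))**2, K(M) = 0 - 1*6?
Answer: -4257440/18769 ≈ -226.83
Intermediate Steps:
K(M) = -6 (K(M) = 0 - 6 = -6)
u = 18769/2916 (u = (2 + (-1/((-3)**3) - 3/(-6)))**2 = (2 + (-1/(-27) - 3*(-1/6)))**2 = (2 + (-1*(-1/27) + 1/2))**2 = (2 + (1/27 + 1/2))**2 = (2 + 29/54)**2 = (137/54)**2 = 18769/2916 ≈ 6.4366)
o(V) = 2 - 1/(2*V) (o(V) = 2 - 1/(V + V) = 2 - 1/(2*V))
o(u)*(-118) = (2 - 1/(2*18769/2916))*(-118) = (2 - 1/2*2916/18769)*(-118) = (2 - 1458/18769)*(-118) = (36080/18769)*(-118) = -4257440/18769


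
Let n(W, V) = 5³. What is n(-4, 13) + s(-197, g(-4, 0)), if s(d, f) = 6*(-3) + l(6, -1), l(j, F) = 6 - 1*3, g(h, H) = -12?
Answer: 110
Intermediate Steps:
n(W, V) = 125
l(j, F) = 3 (l(j, F) = 6 - 3 = 3)
s(d, f) = -15 (s(d, f) = 6*(-3) + 3 = -18 + 3 = -15)
n(-4, 13) + s(-197, g(-4, 0)) = 125 - 15 = 110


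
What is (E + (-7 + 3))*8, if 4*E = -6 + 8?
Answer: -28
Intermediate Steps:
E = ½ (E = (-6 + 8)/4 = (¼)*2 = ½ ≈ 0.50000)
(E + (-7 + 3))*8 = (½ + (-7 + 3))*8 = (½ - 4)*8 = -7/2*8 = -28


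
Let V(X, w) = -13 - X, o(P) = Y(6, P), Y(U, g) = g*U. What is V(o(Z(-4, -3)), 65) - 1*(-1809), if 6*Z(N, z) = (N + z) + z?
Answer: 1806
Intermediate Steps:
Z(N, z) = z/3 + N/6 (Z(N, z) = ((N + z) + z)/6 = (N + 2*z)/6 = z/3 + N/6)
Y(U, g) = U*g
o(P) = 6*P
V(o(Z(-4, -3)), 65) - 1*(-1809) = (-13 - 6*((⅓)*(-3) + (⅙)*(-4))) - 1*(-1809) = (-13 - 6*(-1 - ⅔)) + 1809 = (-13 - 6*(-5)/3) + 1809 = (-13 - 1*(-10)) + 1809 = (-13 + 10) + 1809 = -3 + 1809 = 1806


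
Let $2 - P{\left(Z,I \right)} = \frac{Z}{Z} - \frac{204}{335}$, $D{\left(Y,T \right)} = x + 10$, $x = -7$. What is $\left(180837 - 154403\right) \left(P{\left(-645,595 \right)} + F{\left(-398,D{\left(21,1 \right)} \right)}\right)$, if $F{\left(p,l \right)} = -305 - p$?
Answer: $\frac{837799196}{335} \approx 2.5009 \cdot 10^{6}$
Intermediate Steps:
$D{\left(Y,T \right)} = 3$ ($D{\left(Y,T \right)} = -7 + 10 = 3$)
$P{\left(Z,I \right)} = \frac{539}{335}$ ($P{\left(Z,I \right)} = 2 - \left(\frac{Z}{Z} - \frac{204}{335}\right) = 2 - \left(1 - \frac{204}{335}\right) = 2 - \frac{131}{335} = \frac{539}{335}$)
$\left(180837 - 154403\right) \left(P{\left(-645,595 \right)} + F{\left(-398,D{\left(21,1 \right)} \right)}\right) = \left(180837 - 154403\right) \left(\frac{539}{335} - -93\right) = 26434 \left(\frac{539}{335} + \left(-305 + 398\right)\right) = 26434 \left(\frac{539}{335} + 93\right) = 26434 \cdot \frac{31694}{335} = \frac{837799196}{335}$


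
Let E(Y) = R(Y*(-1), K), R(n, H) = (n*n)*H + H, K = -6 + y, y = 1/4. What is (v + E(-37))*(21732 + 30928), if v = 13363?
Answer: 288866430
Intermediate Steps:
y = ¼ ≈ 0.25000
K = -23/4 (K = -6 + ¼ = -23/4 ≈ -5.7500)
R(n, H) = H + H*n² (R(n, H) = n²*H + H = H*n² + H = H + H*n²)
E(Y) = -23/4 - 23*Y²/4 (E(Y) = -23*(1 + (Y*(-1))²)/4 = -23*(1 + (-Y)²)/4 = -23*(1 + Y²)/4 = -23/4 - 23*Y²/4)
(v + E(-37))*(21732 + 30928) = (13363 + (-23/4 - 23/4*(-37)²))*(21732 + 30928) = (13363 + (-23/4 - 23/4*1369))*52660 = (13363 + (-23/4 - 31487/4))*52660 = (13363 - 15755/2)*52660 = (10971/2)*52660 = 288866430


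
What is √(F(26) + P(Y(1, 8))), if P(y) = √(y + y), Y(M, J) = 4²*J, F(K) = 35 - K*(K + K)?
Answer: I*√1301 ≈ 36.069*I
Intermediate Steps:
F(K) = 35 - 2*K² (F(K) = 35 - K*2*K = 35 - 2*K²)
Y(M, J) = 16*J
P(y) = √2*√y (P(y) = √(2*y) = √2*√y)
√(F(26) + P(Y(1, 8))) = √((35 - 2*26²) + √2*√(16*8)) = √((35 - 2*676) + √2*√128) = √((35 - 1352) + √2*(8*√2)) = √(-1317 + 16) = √(-1301) = I*√1301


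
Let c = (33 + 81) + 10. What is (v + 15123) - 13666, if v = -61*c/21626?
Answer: 15750759/10813 ≈ 1456.7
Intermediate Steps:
c = 124 (c = 114 + 10 = 124)
v = -3782/10813 (v = -61*124/21626 = -7564*1/21626 = -3782/10813 ≈ -0.34976)
(v + 15123) - 13666 = (-3782/10813 + 15123) - 13666 = 163521217/10813 - 13666 = 15750759/10813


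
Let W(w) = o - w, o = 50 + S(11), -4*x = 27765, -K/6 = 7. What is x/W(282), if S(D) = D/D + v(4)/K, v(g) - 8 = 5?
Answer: 116613/3886 ≈ 30.008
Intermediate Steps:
K = -42 (K = -6*7 = -42)
x = -27765/4 (x = -1/4*27765 = -27765/4 ≈ -6941.3)
v(g) = 13 (v(g) = 8 + 5 = 13)
S(D) = 29/42 (S(D) = D/D + 13/(-42) = 1 + 13*(-1/42) = 1 - 13/42 = 29/42)
o = 2129/42 (o = 50 + 29/42 = 2129/42 ≈ 50.690)
W(w) = 2129/42 - w
x/W(282) = -27765/(4*(2129/42 - 1*282)) = -27765/(4*(2129/42 - 282)) = -27765/(4*(-9715/42)) = -27765/4*(-42/9715) = 116613/3886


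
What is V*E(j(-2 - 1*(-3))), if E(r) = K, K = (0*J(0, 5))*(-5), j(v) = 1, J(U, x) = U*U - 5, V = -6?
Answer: 0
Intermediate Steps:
J(U, x) = -5 + U² (J(U, x) = U² - 5 = -5 + U²)
K = 0 (K = (0*(-5 + 0²))*(-5) = (0*(-5 + 0))*(-5) = (0*(-5))*(-5) = 0*(-5) = 0)
E(r) = 0
V*E(j(-2 - 1*(-3))) = -6*0 = 0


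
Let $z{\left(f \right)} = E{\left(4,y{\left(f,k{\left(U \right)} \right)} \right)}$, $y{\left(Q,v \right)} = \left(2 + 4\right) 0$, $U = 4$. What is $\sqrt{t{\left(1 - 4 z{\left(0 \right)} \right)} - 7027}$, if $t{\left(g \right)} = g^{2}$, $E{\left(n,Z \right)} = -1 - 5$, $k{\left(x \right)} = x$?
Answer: $i \sqrt{6402} \approx 80.012 i$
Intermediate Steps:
$y{\left(Q,v \right)} = 0$ ($y{\left(Q,v \right)} = 6 \cdot 0 = 0$)
$E{\left(n,Z \right)} = -6$
$z{\left(f \right)} = -6$
$\sqrt{t{\left(1 - 4 z{\left(0 \right)} \right)} - 7027} = \sqrt{\left(1 - -24\right)^{2} - 7027} = \sqrt{\left(1 + 24\right)^{2} - 7027} = \sqrt{25^{2} - 7027} = \sqrt{625 - 7027} = \sqrt{-6402} = i \sqrt{6402}$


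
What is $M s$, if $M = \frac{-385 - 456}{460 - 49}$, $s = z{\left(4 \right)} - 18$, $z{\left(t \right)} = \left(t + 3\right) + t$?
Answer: $\frac{5887}{411} \approx 14.324$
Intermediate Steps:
$z{\left(t \right)} = 3 + 2 t$ ($z{\left(t \right)} = \left(3 + t\right) + t = 3 + 2 t$)
$s = -7$ ($s = \left(3 + 2 \cdot 4\right) - 18 = \left(3 + 8\right) - 18 = 11 - 18 = -7$)
$M = - \frac{841}{411} \approx -2.0462$
$M s = \left(- \frac{841}{411}\right) \left(-7\right) = \frac{5887}{411}$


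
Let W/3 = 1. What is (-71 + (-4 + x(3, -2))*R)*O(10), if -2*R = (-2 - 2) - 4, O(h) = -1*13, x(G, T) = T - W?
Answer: 1391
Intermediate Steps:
W = 3 (W = 3*1 = 3)
x(G, T) = -3 + T (x(G, T) = T - 1*3 = T - 3 = -3 + T)
O(h) = -13
R = 4 (R = -((-2 - 2) - 4)/2 = -(-4 - 4)/2 = -½*(-8) = 4)
(-71 + (-4 + x(3, -2))*R)*O(10) = (-71 + (-4 + (-3 - 2))*4)*(-13) = (-71 + (-4 - 5)*4)*(-13) = (-71 - 9*4)*(-13) = (-71 - 36)*(-13) = -107*(-13) = 1391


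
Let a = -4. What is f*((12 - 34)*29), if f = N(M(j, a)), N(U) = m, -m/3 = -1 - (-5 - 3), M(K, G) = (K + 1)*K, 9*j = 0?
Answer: 13398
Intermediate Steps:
j = 0 (j = (⅑)*0 = 0)
M(K, G) = K*(1 + K) (M(K, G) = (1 + K)*K = K*(1 + K))
m = -21 (m = -3*(-1 - (-5 - 3)) = -3*(-1 - 1*(-8)) = -3*(-1 + 8) = -3*7 = -21)
N(U) = -21
f = -21
f*((12 - 34)*29) = -21*(12 - 34)*29 = -(-462)*29 = -21*(-638) = 13398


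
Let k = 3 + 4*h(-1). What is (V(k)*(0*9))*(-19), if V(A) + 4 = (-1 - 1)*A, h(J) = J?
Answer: 0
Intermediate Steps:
k = -1 (k = 3 + 4*(-1) = 3 - 4 = -1)
V(A) = -4 - 2*A (V(A) = -4 + (-1 - 1)*A = -4 - 2*A)
(V(k)*(0*9))*(-19) = ((-4 - 2*(-1))*(0*9))*(-19) = ((-4 + 2)*0)*(-19) = -2*0*(-19) = 0*(-19) = 0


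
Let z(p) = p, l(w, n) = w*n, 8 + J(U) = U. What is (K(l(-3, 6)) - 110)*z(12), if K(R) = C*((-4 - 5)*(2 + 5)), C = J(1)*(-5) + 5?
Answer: -31560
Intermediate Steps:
J(U) = -8 + U
l(w, n) = n*w
C = 40 (C = (-8 + 1)*(-5) + 5 = -7*(-5) + 5 = 35 + 5 = 40)
K(R) = -2520 (K(R) = 40*((-4 - 5)*(2 + 5)) = 40*(-9*7) = 40*(-63) = -2520)
(K(l(-3, 6)) - 110)*z(12) = (-2520 - 110)*12 = -2630*12 = -31560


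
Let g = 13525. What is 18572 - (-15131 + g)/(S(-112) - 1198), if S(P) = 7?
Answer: 22117646/1191 ≈ 18571.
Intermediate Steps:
18572 - (-15131 + g)/(S(-112) - 1198) = 18572 - (-15131 + 13525)/(7 - 1198) = 18572 - (-1606)/(-1191) = 18572 - (-1606)*(-1)/1191 = 18572 - 1*1606/1191 = 18572 - 1606/1191 = 22117646/1191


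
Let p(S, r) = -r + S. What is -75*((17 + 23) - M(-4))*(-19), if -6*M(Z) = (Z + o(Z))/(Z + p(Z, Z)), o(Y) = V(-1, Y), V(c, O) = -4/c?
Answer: 57000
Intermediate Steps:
p(S, r) = S - r
o(Y) = 4 (o(Y) = -4/(-1) = -4*(-1) = 4)
M(Z) = -(4 + Z)/(6*Z) (M(Z) = -(Z + 4)/(6*(Z + (Z - Z))) = -(4 + Z)/(6*(Z + 0)) = -(4 + Z)/(6*Z))
-75*((17 + 23) - M(-4))*(-19) = -75*((17 + 23) - (-4 - 1*(-4))/(6*(-4)))*(-19) = -75*(40 - (-1)*(-4 + 4)/(6*4))*(-19) = -75*(40 - (-1)*0/(6*4))*(-19) = -75*(40 - 1*0)*(-19) = -75*(40 + 0)*(-19) = -75*40*(-19) = -3000*(-19) = 57000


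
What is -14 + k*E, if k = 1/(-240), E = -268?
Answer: -773/60 ≈ -12.883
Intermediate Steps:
k = -1/240 ≈ -0.0041667
-14 + k*E = -14 - 1/240*(-268) = -14 + 67/60 = -773/60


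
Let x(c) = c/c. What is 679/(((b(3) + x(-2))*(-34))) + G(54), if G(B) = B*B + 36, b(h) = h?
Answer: 400793/136 ≈ 2947.0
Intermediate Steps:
x(c) = 1
G(B) = 36 + B² (G(B) = B² + 36 = 36 + B²)
679/(((b(3) + x(-2))*(-34))) + G(54) = 679/(((3 + 1)*(-34))) + (36 + 54²) = 679/((4*(-34))) + (36 + 2916) = 679/(-136) + 2952 = 679*(-1/136) + 2952 = -679/136 + 2952 = 400793/136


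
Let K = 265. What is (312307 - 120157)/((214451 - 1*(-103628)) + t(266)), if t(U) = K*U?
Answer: 64050/129523 ≈ 0.49451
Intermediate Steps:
t(U) = 265*U
(312307 - 120157)/((214451 - 1*(-103628)) + t(266)) = (312307 - 120157)/((214451 - 1*(-103628)) + 265*266) = 192150/((214451 + 103628) + 70490) = 192150/(318079 + 70490) = 192150/388569 = 192150*(1/388569) = 64050/129523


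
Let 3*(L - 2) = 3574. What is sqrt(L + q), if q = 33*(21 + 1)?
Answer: sqrt(17274)/3 ≈ 43.810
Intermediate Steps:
L = 3580/3 (L = 2 + (1/3)*3574 = 2 + 3574/3 = 3580/3 ≈ 1193.3)
q = 726 (q = 33*22 = 726)
sqrt(L + q) = sqrt(3580/3 + 726) = sqrt(5758/3) = sqrt(17274)/3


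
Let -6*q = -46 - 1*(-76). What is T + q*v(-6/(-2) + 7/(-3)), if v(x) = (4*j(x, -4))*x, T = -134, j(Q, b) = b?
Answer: -242/3 ≈ -80.667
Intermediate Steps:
v(x) = -16*x (v(x) = (4*(-4))*x = -16*x)
q = -5 (q = -(-46 - 1*(-76))/6 = -(-46 + 76)/6 = -⅙*30 = -5)
T + q*v(-6/(-2) + 7/(-3)) = -134 - (-80)*(-6/(-2) + 7/(-3)) = -134 - (-80)*(-6*(-½) + 7*(-⅓)) = -134 - (-80)*(3 - 7/3) = -134 - (-80)*2/3 = -134 - 5*(-32/3) = -134 + 160/3 = -242/3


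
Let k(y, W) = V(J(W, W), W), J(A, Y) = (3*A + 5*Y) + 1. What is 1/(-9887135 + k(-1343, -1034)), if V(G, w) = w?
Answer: -1/9888169 ≈ -1.0113e-7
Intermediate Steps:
J(A, Y) = 1 + 3*A + 5*Y
k(y, W) = W
1/(-9887135 + k(-1343, -1034)) = 1/(-9887135 - 1034) = 1/(-9888169) = -1/9888169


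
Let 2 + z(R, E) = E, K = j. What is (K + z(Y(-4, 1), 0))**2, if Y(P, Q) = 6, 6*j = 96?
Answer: 196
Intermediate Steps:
j = 16 (j = (1/6)*96 = 16)
K = 16
z(R, E) = -2 + E
(K + z(Y(-4, 1), 0))**2 = (16 + (-2 + 0))**2 = (16 - 2)**2 = 14**2 = 196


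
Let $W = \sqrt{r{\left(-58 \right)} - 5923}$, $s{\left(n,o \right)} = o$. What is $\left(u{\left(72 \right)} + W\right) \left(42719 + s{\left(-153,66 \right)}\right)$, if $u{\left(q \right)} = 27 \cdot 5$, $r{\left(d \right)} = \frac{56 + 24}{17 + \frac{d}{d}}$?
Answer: $5775975 + \frac{42785 i \sqrt{53267}}{3} \approx 5.776 \cdot 10^{6} + 3.2915 \cdot 10^{6} i$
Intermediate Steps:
$r{\left(d \right)} = \frac{40}{9}$ ($r{\left(d \right)} = \frac{80}{17 + 1} = \frac{80}{18} = 80 \cdot \frac{1}{18} = \frac{40}{9}$)
$u{\left(q \right)} = 135$
$W = \frac{i \sqrt{53267}}{3}$ ($W = \sqrt{\frac{40}{9} - 5923} = \sqrt{- \frac{53267}{9}} = \frac{i \sqrt{53267}}{3} \approx 76.932 i$)
$\left(u{\left(72 \right)} + W\right) \left(42719 + s{\left(-153,66 \right)}\right) = \left(135 + \frac{i \sqrt{53267}}{3}\right) \left(42719 + 66\right) = \left(135 + \frac{i \sqrt{53267}}{3}\right) 42785 = 5775975 + \frac{42785 i \sqrt{53267}}{3}$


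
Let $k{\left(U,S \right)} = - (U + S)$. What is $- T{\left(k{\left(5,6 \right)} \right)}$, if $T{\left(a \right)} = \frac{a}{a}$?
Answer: $-1$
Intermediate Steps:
$k{\left(U,S \right)} = - S - U$ ($k{\left(U,S \right)} = - (S + U) = - S - U$)
$T{\left(a \right)} = 1$
$- T{\left(k{\left(5,6 \right)} \right)} = \left(-1\right) 1 = -1$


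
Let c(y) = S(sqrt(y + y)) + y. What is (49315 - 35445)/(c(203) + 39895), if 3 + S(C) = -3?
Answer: 6935/20046 ≈ 0.34595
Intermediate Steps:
S(C) = -6 (S(C) = -3 - 3 = -6)
c(y) = -6 + y
(49315 - 35445)/(c(203) + 39895) = (49315 - 35445)/((-6 + 203) + 39895) = 13870/(197 + 39895) = 13870/40092 = 13870*(1/40092) = 6935/20046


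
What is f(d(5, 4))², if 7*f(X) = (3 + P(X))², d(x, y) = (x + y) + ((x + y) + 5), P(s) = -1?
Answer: 16/49 ≈ 0.32653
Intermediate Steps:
d(x, y) = 5 + 2*x + 2*y (d(x, y) = (x + y) + (5 + x + y) = 5 + 2*x + 2*y)
f(X) = 4/7 (f(X) = (3 - 1)²/7 = (⅐)*2² = (⅐)*4 = 4/7)
f(d(5, 4))² = (4/7)² = 16/49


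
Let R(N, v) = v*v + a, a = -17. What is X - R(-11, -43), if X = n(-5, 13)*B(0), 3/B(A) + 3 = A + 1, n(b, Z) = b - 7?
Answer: -1814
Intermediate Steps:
n(b, Z) = -7 + b
B(A) = 3/(-2 + A) (B(A) = 3/(-3 + (A + 1)) = 3/(-3 + (1 + A)) = 3/(-2 + A))
R(N, v) = -17 + v² (R(N, v) = v*v - 17 = v² - 17 = -17 + v²)
X = 18 (X = (-7 - 5)*(3/(-2 + 0)) = -36/(-2) = -36*(-1)/2 = -12*(-3/2) = 18)
X - R(-11, -43) = 18 - (-17 + (-43)²) = 18 - (-17 + 1849) = 18 - 1*1832 = 18 - 1832 = -1814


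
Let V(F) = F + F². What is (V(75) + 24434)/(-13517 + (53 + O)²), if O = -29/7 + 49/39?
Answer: -1122928443/410119366 ≈ -2.7381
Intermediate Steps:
O = -788/273 (O = -29*⅐ + 49*(1/39) = -29/7 + 49/39 = -788/273 ≈ -2.8864)
(V(75) + 24434)/(-13517 + (53 + O)²) = (75*(1 + 75) + 24434)/(-13517 + (53 - 788/273)²) = (75*76 + 24434)/(-13517 + (13681/273)²) = (5700 + 24434)/(-13517 + 187169761/74529) = 30134/(-820238732/74529) = 30134*(-74529/820238732) = -1122928443/410119366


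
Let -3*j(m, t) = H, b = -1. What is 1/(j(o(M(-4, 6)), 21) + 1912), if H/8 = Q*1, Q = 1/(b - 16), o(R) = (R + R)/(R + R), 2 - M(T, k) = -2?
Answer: 51/97520 ≈ 0.00052297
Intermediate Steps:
M(T, k) = 4 (M(T, k) = 2 - 1*(-2) = 2 + 2 = 4)
o(R) = 1 (o(R) = (2*R)/((2*R)) = (2*R)*(1/(2*R)) = 1)
Q = -1/17 (Q = 1/(-1 - 16) = 1/(-17) = -1/17 ≈ -0.058824)
H = -8/17 (H = 8*(-1/17*1) = 8*(-1/17) = -8/17 ≈ -0.47059)
j(m, t) = 8/51 (j(m, t) = -1/3*(-8/17) = 8/51)
1/(j(o(M(-4, 6)), 21) + 1912) = 1/(8/51 + 1912) = 1/(97520/51) = 51/97520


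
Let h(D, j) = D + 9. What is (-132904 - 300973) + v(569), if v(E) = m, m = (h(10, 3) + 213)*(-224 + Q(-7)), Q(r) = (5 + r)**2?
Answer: -484917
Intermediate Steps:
h(D, j) = 9 + D
m = -51040 (m = ((9 + 10) + 213)*(-224 + (5 - 7)**2) = (19 + 213)*(-224 + (-2)**2) = 232*(-224 + 4) = 232*(-220) = -51040)
v(E) = -51040
(-132904 - 300973) + v(569) = (-132904 - 300973) - 51040 = -433877 - 51040 = -484917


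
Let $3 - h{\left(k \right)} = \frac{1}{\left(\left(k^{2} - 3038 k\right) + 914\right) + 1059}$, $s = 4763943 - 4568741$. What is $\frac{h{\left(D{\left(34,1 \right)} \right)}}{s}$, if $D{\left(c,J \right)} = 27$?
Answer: $\frac{237973}{15484203448} \approx 1.5369 \cdot 10^{-5}$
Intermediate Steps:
$s = 195202$ ($s = 4763943 - 4568741 = 195202$)
$h{\left(k \right)} = 3 - \frac{1}{1973 + k^{2} - 3038 k}$ ($h{\left(k \right)} = 3 - \frac{1}{\left(\left(k^{2} - 3038 k\right) + 914\right) + 1059} = 3 - \frac{1}{\left(914 + k^{2} - 3038 k\right) + 1059} = 3 - \frac{1}{1973 + k^{2} - 3038 k}$)
$\frac{h{\left(D{\left(34,1 \right)} \right)}}{s} = \frac{\frac{1}{1973 + 27^{2} - 82026} \left(5918 - 246078 + 3 \cdot 27^{2}\right)}{195202} = \frac{5918 - 246078 + 3 \cdot 729}{1973 + 729 - 82026} \cdot \frac{1}{195202} = \frac{5918 - 246078 + 2187}{-79324} \cdot \frac{1}{195202} = \left(- \frac{1}{79324}\right) \left(-237973\right) \frac{1}{195202} = \frac{237973}{79324} \cdot \frac{1}{195202} = \frac{237973}{15484203448}$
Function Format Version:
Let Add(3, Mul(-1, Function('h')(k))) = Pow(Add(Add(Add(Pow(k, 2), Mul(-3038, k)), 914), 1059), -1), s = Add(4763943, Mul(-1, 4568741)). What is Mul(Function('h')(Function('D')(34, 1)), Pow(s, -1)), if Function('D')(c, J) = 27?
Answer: Rational(237973, 15484203448) ≈ 1.5369e-5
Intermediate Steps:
s = 195202 (s = Add(4763943, -4568741) = 195202)
Function('h')(k) = Add(3, Mul(-1, Pow(Add(1973, Pow(k, 2), Mul(-3038, k)), -1))) (Function('h')(k) = Add(3, Mul(-1, Pow(Add(Add(Add(Pow(k, 2), Mul(-3038, k)), 914), 1059), -1))) = Add(3, Mul(-1, Pow(Add(Add(914, Pow(k, 2), Mul(-3038, k)), 1059), -1))) = Add(3, Mul(-1, Pow(Add(1973, Pow(k, 2), Mul(-3038, k)), -1))))
Mul(Function('h')(Function('D')(34, 1)), Pow(s, -1)) = Mul(Mul(Pow(Add(1973, Pow(27, 2), Mul(-3038, 27)), -1), Add(5918, Mul(-9114, 27), Mul(3, Pow(27, 2)))), Pow(195202, -1)) = Mul(Mul(Pow(Add(1973, 729, -82026), -1), Add(5918, -246078, Mul(3, 729))), Rational(1, 195202)) = Mul(Mul(Pow(-79324, -1), Add(5918, -246078, 2187)), Rational(1, 195202)) = Mul(Mul(Rational(-1, 79324), -237973), Rational(1, 195202)) = Mul(Rational(237973, 79324), Rational(1, 195202)) = Rational(237973, 15484203448)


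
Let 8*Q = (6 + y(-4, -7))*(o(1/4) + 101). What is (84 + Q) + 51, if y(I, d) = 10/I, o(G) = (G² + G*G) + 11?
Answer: 23559/128 ≈ 184.05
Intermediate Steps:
o(G) = 11 + 2*G² (o(G) = (G² + G²) + 11 = 2*G² + 11 = 11 + 2*G²)
Q = 6279/128 (Q = ((6 + 10/(-4))*((11 + 2*(1/4)²) + 101))/8 = ((6 + 10*(-¼))*((11 + 2*(¼)²) + 101))/8 = ((6 - 5/2)*((11 + 2*(1/16)) + 101))/8 = (7*((11 + ⅛) + 101)/2)/8 = (7*(89/8 + 101)/2)/8 = ((7/2)*(897/8))/8 = (⅛)*(6279/16) = 6279/128 ≈ 49.055)
(84 + Q) + 51 = (84 + 6279/128) + 51 = 17031/128 + 51 = 23559/128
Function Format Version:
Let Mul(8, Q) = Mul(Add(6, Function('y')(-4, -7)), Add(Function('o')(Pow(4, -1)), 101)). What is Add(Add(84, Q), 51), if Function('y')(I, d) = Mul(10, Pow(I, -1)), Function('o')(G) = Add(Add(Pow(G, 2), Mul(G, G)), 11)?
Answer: Rational(23559, 128) ≈ 184.05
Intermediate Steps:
Function('o')(G) = Add(11, Mul(2, Pow(G, 2))) (Function('o')(G) = Add(Add(Pow(G, 2), Pow(G, 2)), 11) = Add(Mul(2, Pow(G, 2)), 11) = Add(11, Mul(2, Pow(G, 2))))
Q = Rational(6279, 128) (Q = Mul(Rational(1, 8), Mul(Add(6, Mul(10, Pow(-4, -1))), Add(Add(11, Mul(2, Pow(Pow(4, -1), 2))), 101))) = Mul(Rational(1, 8), Mul(Add(6, Mul(10, Rational(-1, 4))), Add(Add(11, Mul(2, Pow(Rational(1, 4), 2))), 101))) = Mul(Rational(1, 8), Mul(Add(6, Rational(-5, 2)), Add(Add(11, Mul(2, Rational(1, 16))), 101))) = Mul(Rational(1, 8), Mul(Rational(7, 2), Add(Add(11, Rational(1, 8)), 101))) = Mul(Rational(1, 8), Mul(Rational(7, 2), Add(Rational(89, 8), 101))) = Mul(Rational(1, 8), Mul(Rational(7, 2), Rational(897, 8))) = Mul(Rational(1, 8), Rational(6279, 16)) = Rational(6279, 128) ≈ 49.055)
Add(Add(84, Q), 51) = Add(Add(84, Rational(6279, 128)), 51) = Add(Rational(17031, 128), 51) = Rational(23559, 128)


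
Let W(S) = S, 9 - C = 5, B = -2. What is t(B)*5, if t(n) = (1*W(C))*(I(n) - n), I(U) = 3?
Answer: 100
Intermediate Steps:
C = 4 (C = 9 - 1*5 = 9 - 5 = 4)
t(n) = 12 - 4*n (t(n) = (1*4)*(3 - n) = 4*(3 - n) = 12 - 4*n)
t(B)*5 = (12 - 4*(-2))*5 = (12 + 8)*5 = 20*5 = 100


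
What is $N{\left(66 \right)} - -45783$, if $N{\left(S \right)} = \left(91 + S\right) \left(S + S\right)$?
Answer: $66507$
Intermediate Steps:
$N{\left(S \right)} = 2 S \left(91 + S\right)$ ($N{\left(S \right)} = \left(91 + S\right) 2 S = 2 S \left(91 + S\right)$)
$N{\left(66 \right)} - -45783 = 2 \cdot 66 \left(91 + 66\right) - -45783 = 2 \cdot 66 \cdot 157 + 45783 = 20724 + 45783 = 66507$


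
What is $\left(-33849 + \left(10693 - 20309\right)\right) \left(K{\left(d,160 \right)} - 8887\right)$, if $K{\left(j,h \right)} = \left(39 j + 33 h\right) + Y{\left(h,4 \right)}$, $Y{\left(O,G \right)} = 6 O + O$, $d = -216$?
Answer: $474246615$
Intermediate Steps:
$Y{\left(O,G \right)} = 7 O$
$K{\left(j,h \right)} = 39 j + 40 h$ ($K{\left(j,h \right)} = \left(39 j + 33 h\right) + 7 h = \left(33 h + 39 j\right) + 7 h = 39 j + 40 h$)
$\left(-33849 + \left(10693 - 20309\right)\right) \left(K{\left(d,160 \right)} - 8887\right) = \left(-33849 + \left(10693 - 20309\right)\right) \left(\left(39 \left(-216\right) + 40 \cdot 160\right) - 8887\right) = \left(-33849 + \left(10693 - 20309\right)\right) \left(\left(-8424 + 6400\right) - 8887\right) = \left(-33849 - 9616\right) \left(-2024 - 8887\right) = \left(-43465\right) \left(-10911\right) = 474246615$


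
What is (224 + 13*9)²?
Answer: 116281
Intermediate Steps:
(224 + 13*9)² = (224 + 117)² = 341² = 116281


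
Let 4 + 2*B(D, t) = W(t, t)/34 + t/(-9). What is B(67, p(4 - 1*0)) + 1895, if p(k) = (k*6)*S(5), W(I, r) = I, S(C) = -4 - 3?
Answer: 96893/51 ≈ 1899.9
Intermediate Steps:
S(C) = -7
p(k) = -42*k (p(k) = (k*6)*(-7) = (6*k)*(-7) = -42*k)
B(D, t) = -2 - 25*t/612 (B(D, t) = -2 + (t/34 + t/(-9))/2 = -2 + (t*(1/34) + t*(-1/9))/2 = -2 + (t/34 - t/9)/2 = -2 + (-25*t/306)/2 = -2 - 25*t/612)
B(67, p(4 - 1*0)) + 1895 = (-2 - (-175)*(4 - 1*0)/102) + 1895 = (-2 - (-175)*(4 + 0)/102) + 1895 = (-2 - (-175)*4/102) + 1895 = (-2 - 25/612*(-168)) + 1895 = (-2 + 350/51) + 1895 = 248/51 + 1895 = 96893/51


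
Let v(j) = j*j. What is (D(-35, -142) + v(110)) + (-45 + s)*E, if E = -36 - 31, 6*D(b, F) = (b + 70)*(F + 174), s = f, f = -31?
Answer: 52136/3 ≈ 17379.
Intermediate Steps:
v(j) = j²
s = -31
D(b, F) = (70 + b)*(174 + F)/6 (D(b, F) = ((b + 70)*(F + 174))/6 = ((70 + b)*(174 + F))/6 = (70 + b)*(174 + F)/6)
E = -67
(D(-35, -142) + v(110)) + (-45 + s)*E = ((2030 + 29*(-35) + (35/3)*(-142) + (⅙)*(-142)*(-35)) + 110²) + (-45 - 31)*(-67) = ((2030 - 1015 - 4970/3 + 2485/3) + 12100) - 76*(-67) = (560/3 + 12100) + 5092 = 36860/3 + 5092 = 52136/3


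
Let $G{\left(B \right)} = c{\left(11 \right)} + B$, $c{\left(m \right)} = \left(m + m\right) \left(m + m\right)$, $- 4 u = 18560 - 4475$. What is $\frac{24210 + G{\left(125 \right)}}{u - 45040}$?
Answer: $- \frac{99276}{194245} \approx -0.51109$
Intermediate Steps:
$u = - \frac{14085}{4}$ ($u = - \frac{18560 - 4475}{4} = \left(- \frac{1}{4}\right) 14085 = - \frac{14085}{4} \approx -3521.3$)
$c{\left(m \right)} = 4 m^{2}$ ($c{\left(m \right)} = 2 m 2 m = 4 m^{2}$)
$G{\left(B \right)} = 484 + B$ ($G{\left(B \right)} = 4 \cdot 11^{2} + B = 4 \cdot 121 + B = 484 + B$)
$\frac{24210 + G{\left(125 \right)}}{u - 45040} = \frac{24210 + \left(484 + 125\right)}{- \frac{14085}{4} - 45040} = \frac{24210 + 609}{- \frac{194245}{4}} = 24819 \left(- \frac{4}{194245}\right) = - \frac{99276}{194245}$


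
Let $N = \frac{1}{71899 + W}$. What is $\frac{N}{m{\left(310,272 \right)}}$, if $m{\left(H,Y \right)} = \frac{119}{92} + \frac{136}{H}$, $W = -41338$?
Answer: $\frac{14260}{754887261} \approx 1.889 \cdot 10^{-5}$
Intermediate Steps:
$m{\left(H,Y \right)} = \frac{119}{92} + \frac{136}{H}$ ($m{\left(H,Y \right)} = 119 \cdot \frac{1}{92} + \frac{136}{H} = \frac{119}{92} + \frac{136}{H}$)
$N = \frac{1}{30561}$ ($N = \frac{1}{71899 - 41338} = \frac{1}{30561} \approx 3.2721 \cdot 10^{-5}$)
$\frac{N}{m{\left(310,272 \right)}} = \frac{1}{30561 \left(\frac{119}{92} + \frac{136}{310}\right)} = \frac{1}{30561 \left(\frac{119}{92} + 136 \cdot \frac{1}{310}\right)} = \frac{1}{30561 \left(\frac{119}{92} + \frac{68}{155}\right)} = \frac{1}{30561 \cdot \frac{24701}{14260}} = \frac{1}{30561} \cdot \frac{14260}{24701} = \frac{14260}{754887261}$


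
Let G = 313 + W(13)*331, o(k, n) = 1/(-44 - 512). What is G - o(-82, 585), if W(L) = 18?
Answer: 3486677/556 ≈ 6271.0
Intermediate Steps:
o(k, n) = -1/556 (o(k, n) = 1/(-556) = -1/556)
G = 6271 (G = 313 + 18*331 = 313 + 5958 = 6271)
G - o(-82, 585) = 6271 - 1*(-1/556) = 6271 + 1/556 = 3486677/556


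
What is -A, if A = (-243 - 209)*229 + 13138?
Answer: 90370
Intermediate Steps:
A = -90370 (A = -452*229 + 13138 = -103508 + 13138 = -90370)
-A = -1*(-90370) = 90370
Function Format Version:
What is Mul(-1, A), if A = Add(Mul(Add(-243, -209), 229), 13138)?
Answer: 90370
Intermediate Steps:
A = -90370 (A = Add(Mul(-452, 229), 13138) = Add(-103508, 13138) = -90370)
Mul(-1, A) = Mul(-1, -90370) = 90370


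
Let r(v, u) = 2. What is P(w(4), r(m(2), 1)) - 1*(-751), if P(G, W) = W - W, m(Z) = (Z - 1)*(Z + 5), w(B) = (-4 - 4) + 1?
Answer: 751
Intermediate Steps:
w(B) = -7 (w(B) = -8 + 1 = -7)
m(Z) = (-1 + Z)*(5 + Z)
P(G, W) = 0
P(w(4), r(m(2), 1)) - 1*(-751) = 0 - 1*(-751) = 0 + 751 = 751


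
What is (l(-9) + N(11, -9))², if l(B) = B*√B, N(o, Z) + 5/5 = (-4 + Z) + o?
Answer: -720 + 162*I ≈ -720.0 + 162.0*I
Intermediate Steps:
N(o, Z) = -5 + Z + o (N(o, Z) = -1 + ((-4 + Z) + o) = -1 + (-4 + Z + o) = -5 + Z + o)
l(B) = B^(3/2)
(l(-9) + N(11, -9))² = ((-9)^(3/2) + (-5 - 9 + 11))² = (-27*I - 3)² = (-3 - 27*I)²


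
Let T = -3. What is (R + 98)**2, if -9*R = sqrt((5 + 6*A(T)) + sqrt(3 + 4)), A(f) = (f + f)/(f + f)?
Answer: (882 - sqrt(11 + sqrt(7)))**2/81 ≈ 9523.7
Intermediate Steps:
A(f) = 1 (A(f) = (2*f)/((2*f)) = (2*f)*(1/(2*f)) = 1)
R = -sqrt(11 + sqrt(7))/9 (R = -sqrt((5 + 6*1) + sqrt(3 + 4))/9 = -sqrt((5 + 6) + sqrt(7))/9 = -sqrt(11 + sqrt(7))/9 ≈ -0.41045)
(R + 98)**2 = (-sqrt(11 + sqrt(7))/9 + 98)**2 = (98 - sqrt(11 + sqrt(7))/9)**2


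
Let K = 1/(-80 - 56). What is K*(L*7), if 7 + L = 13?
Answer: -21/68 ≈ -0.30882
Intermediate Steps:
L = 6 (L = -7 + 13 = 6)
K = -1/136 (K = 1/(-136) = -1/136 ≈ -0.0073529)
K*(L*7) = -3*7/68 = -1/136*42 = -21/68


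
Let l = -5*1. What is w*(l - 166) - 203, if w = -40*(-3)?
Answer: -20723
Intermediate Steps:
l = -5
w = 120
w*(l - 166) - 203 = 120*(-5 - 166) - 203 = 120*(-171) - 203 = -20520 - 203 = -20723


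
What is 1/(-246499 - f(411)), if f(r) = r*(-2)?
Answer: -1/245677 ≈ -4.0704e-6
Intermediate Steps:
f(r) = -2*r
1/(-246499 - f(411)) = 1/(-246499 - (-2)*411) = 1/(-246499 - 1*(-822)) = 1/(-246499 + 822) = 1/(-245677) = -1/245677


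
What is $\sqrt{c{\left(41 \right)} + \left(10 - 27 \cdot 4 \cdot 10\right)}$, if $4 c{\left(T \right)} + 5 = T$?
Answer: $i \sqrt{1061} \approx 32.573 i$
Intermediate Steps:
$c{\left(T \right)} = - \frac{5}{4} + \frac{T}{4}$
$\sqrt{c{\left(41 \right)} + \left(10 - 27 \cdot 4 \cdot 10\right)} = \sqrt{\left(- \frac{5}{4} + \frac{1}{4} \cdot 41\right) + \left(10 - 27 \cdot 4 \cdot 10\right)} = \sqrt{\left(- \frac{5}{4} + \frac{41}{4}\right) + \left(10 - 1080\right)} = \sqrt{9 + \left(10 - 1080\right)} = \sqrt{9 - 1070} = \sqrt{-1061} = i \sqrt{1061}$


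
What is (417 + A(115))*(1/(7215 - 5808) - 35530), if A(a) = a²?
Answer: -681973252178/1407 ≈ -4.8470e+8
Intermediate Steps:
(417 + A(115))*(1/(7215 - 5808) - 35530) = (417 + 115²)*(1/(7215 - 5808) - 35530) = (417 + 13225)*(1/1407 - 35530) = 13642*(1/1407 - 35530) = 13642*(-49990709/1407) = -681973252178/1407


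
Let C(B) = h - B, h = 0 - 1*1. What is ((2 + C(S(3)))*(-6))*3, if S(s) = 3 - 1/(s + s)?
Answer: 33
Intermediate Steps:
h = -1 (h = 0 - 1 = -1)
S(s) = 3 - 1/(2*s)
C(B) = -1 - B
((2 + C(S(3)))*(-6))*3 = ((2 + (-1 - (3 - ½/3)))*(-6))*3 = ((2 + (-1 - (3 - ½*⅓)))*(-6))*3 = ((2 + (-1 - (3 - ⅙)))*(-6))*3 = ((2 + (-1 - 1*17/6))*(-6))*3 = ((2 + (-1 - 17/6))*(-6))*3 = ((2 - 23/6)*(-6))*3 = -11/6*(-6)*3 = 11*3 = 33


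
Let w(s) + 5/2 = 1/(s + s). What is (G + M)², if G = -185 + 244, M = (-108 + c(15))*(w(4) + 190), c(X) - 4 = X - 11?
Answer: 1399283649/4 ≈ 3.4982e+8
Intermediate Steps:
c(X) = -7 + X (c(X) = 4 + (X - 11) = 4 + (-11 + X) = -7 + X)
w(s) = -5/2 + 1/(2*s) (w(s) = -5/2 + 1/(s + s) = -5/2 + 1/(2*s))
M = -37525/2 (M = (-108 + (-7 + 15))*((½)*(1 - 5*4)/4 + 190) = (-108 + 8)*((½)*(¼)*(1 - 20) + 190) = -100*((½)*(¼)*(-19) + 190) = -100*(-19/8 + 190) = -100*1501/8 = -37525/2 ≈ -18763.)
G = 59
(G + M)² = (59 - 37525/2)² = (-37407/2)² = 1399283649/4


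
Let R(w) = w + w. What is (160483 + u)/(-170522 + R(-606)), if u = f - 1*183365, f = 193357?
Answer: -170475/171734 ≈ -0.99267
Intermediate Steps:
u = 9992 (u = 193357 - 1*183365 = 193357 - 183365 = 9992)
R(w) = 2*w
(160483 + u)/(-170522 + R(-606)) = (160483 + 9992)/(-170522 + 2*(-606)) = 170475/(-170522 - 1212) = 170475/(-171734) = 170475*(-1/171734) = -170475/171734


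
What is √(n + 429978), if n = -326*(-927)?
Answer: 2*√183045 ≈ 855.67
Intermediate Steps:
n = 302202
√(n + 429978) = √(302202 + 429978) = √732180 = 2*√183045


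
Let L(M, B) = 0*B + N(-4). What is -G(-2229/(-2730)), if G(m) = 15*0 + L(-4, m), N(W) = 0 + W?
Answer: 4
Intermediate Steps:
N(W) = W
L(M, B) = -4 (L(M, B) = 0*B - 4 = 0 - 4 = -4)
G(m) = -4 (G(m) = 15*0 - 4 = 0 - 4 = -4)
-G(-2229/(-2730)) = -1*(-4) = 4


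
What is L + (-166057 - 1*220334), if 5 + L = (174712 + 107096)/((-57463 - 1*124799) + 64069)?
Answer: -45669584236/118193 ≈ -3.8640e+5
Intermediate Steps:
L = -872773/118193 (L = -5 + (174712 + 107096)/((-57463 - 1*124799) + 64069) = -5 + 281808/((-57463 - 124799) + 64069) = -5 + 281808/(-182262 + 64069) = -5 + 281808/(-118193) = -5 + 281808*(-1/118193) = -5 - 281808/118193 = -872773/118193 ≈ -7.3843)
L + (-166057 - 1*220334) = -872773/118193 + (-166057 - 1*220334) = -872773/118193 + (-166057 - 220334) = -872773/118193 - 386391 = -45669584236/118193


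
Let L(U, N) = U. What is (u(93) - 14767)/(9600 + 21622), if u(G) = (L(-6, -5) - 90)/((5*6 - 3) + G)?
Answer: -73839/156110 ≈ -0.47299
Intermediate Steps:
u(G) = -96/(27 + G) (u(G) = (-6 - 90)/((5*6 - 3) + G) = -96/((30 - 3) + G) = -96/(27 + G))
(u(93) - 14767)/(9600 + 21622) = (-96/(27 + 93) - 14767)/(9600 + 21622) = (-96/120 - 14767)/31222 = (-96*1/120 - 14767)*(1/31222) = (-⅘ - 14767)*(1/31222) = -73839/5*1/31222 = -73839/156110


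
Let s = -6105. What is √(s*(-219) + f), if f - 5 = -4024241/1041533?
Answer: √1450361362369191547/1041533 ≈ 1156.3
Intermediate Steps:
f = 1183424/1041533 (f = 5 - 4024241/1041533 = 1183424/1041533 ≈ 1.1362)
√(s*(-219) + f) = √(-6105*(-219) + 1183424/1041533) = √(1336995 + 1183424/1041533) = √(1392525596759/1041533) = √1450361362369191547/1041533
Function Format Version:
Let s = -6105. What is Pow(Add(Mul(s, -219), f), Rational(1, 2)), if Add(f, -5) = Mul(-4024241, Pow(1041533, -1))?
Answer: Mul(Rational(1, 1041533), Pow(1450361362369191547, Rational(1, 2))) ≈ 1156.3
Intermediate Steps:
f = Rational(1183424, 1041533) (f = Add(5, Mul(-4024241, Pow(1041533, -1))) = Add(5, Mul(-4024241, Rational(1, 1041533))) = Add(5, Rational(-4024241, 1041533)) = Rational(1183424, 1041533) ≈ 1.1362)
Pow(Add(Mul(s, -219), f), Rational(1, 2)) = Pow(Add(Mul(-6105, -219), Rational(1183424, 1041533)), Rational(1, 2)) = Pow(Add(1336995, Rational(1183424, 1041533)), Rational(1, 2)) = Pow(Rational(1392525596759, 1041533), Rational(1, 2)) = Mul(Rational(1, 1041533), Pow(1450361362369191547, Rational(1, 2)))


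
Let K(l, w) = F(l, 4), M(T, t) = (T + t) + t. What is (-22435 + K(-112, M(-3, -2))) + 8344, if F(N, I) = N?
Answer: -14203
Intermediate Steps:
M(T, t) = T + 2*t
K(l, w) = l
(-22435 + K(-112, M(-3, -2))) + 8344 = (-22435 - 112) + 8344 = -22547 + 8344 = -14203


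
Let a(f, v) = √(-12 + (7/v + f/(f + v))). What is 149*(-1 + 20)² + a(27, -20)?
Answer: 53789 + I*√41615/70 ≈ 53789.0 + 2.9142*I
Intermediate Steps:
a(f, v) = √(-12 + 7/v + f/(f + v))
149*(-1 + 20)² + a(27, -20) = 149*(-1 + 20)² + √(-12 + 7/(-20) + 27/(27 - 20)) = 149*19² + √(-12 + 7*(-1/20) + 27/7) = 149*361 + √(-12 - 7/20 + 27*(⅐)) = 53789 + √(-12 - 7/20 + 27/7) = 53789 + √(-1189/140) = 53789 + I*√41615/70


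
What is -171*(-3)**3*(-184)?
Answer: -849528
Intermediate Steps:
-171*(-3)**3*(-184) = -171*(-27)*(-184) = 4617*(-184) = -849528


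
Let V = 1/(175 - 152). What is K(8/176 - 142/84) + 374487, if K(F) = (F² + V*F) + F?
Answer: 459610233041/1227303 ≈ 3.7449e+5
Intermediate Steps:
V = 1/23 ≈ 0.043478
K(F) = F² + 24*F/23 (K(F) = (F² + F/23) + F = F² + 24*F/23)
K(8/176 - 142/84) + 374487 = (8/176 - 142/84)*(24 + 23*(8/176 - 142/84))/23 + 374487 = (8*(1/176) - 142*1/84)*(24 + 23*(8*(1/176) - 142*1/84))/23 + 374487 = (1/22 - 71/42)*(24 + 23*(1/22 - 71/42))/23 + 374487 = (1/23)*(-380/231)*(24 + 23*(-380/231)) + 374487 = (1/23)*(-380/231)*(24 - 8740/231) + 374487 = (1/23)*(-380/231)*(-3196/231) + 374487 = 1214480/1227303 + 374487 = 459610233041/1227303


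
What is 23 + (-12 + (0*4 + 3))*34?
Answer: -283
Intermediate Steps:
23 + (-12 + (0*4 + 3))*34 = 23 + (-12 + (0 + 3))*34 = 23 + (-12 + 3)*34 = 23 - 9*34 = 23 - 306 = -283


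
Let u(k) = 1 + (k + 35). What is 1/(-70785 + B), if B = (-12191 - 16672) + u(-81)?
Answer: -1/99693 ≈ -1.0031e-5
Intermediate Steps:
u(k) = 36 + k (u(k) = 1 + (35 + k) = 36 + k)
B = -28908 (B = (-12191 - 16672) + (36 - 81) = -28863 - 45 = -28908)
1/(-70785 + B) = 1/(-70785 - 28908) = 1/(-99693) = -1/99693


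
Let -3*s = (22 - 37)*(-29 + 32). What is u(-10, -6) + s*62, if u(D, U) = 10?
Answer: 940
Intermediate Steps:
s = 15 (s = -(22 - 37)*(-29 + 32)/3 = -(-5)*3 = -⅓*(-45) = 15)
u(-10, -6) + s*62 = 10 + 15*62 = 10 + 930 = 940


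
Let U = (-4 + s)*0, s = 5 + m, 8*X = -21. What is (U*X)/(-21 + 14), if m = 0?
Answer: 0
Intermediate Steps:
X = -21/8 (X = (⅛)*(-21) = -21/8 ≈ -2.6250)
s = 5 (s = 5 + 0 = 5)
U = 0 (U = (-4 + 5)*0 = 1*0 = 0)
(U*X)/(-21 + 14) = (0*(-21/8))/(-21 + 14) = 0/(-7) = 0*(-⅐) = 0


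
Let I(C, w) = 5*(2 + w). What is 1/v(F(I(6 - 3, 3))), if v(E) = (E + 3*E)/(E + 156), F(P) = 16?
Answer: 43/16 ≈ 2.6875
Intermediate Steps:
I(C, w) = 10 + 5*w
v(E) = 4*E/(156 + E) (v(E) = (4*E)/(156 + E) = 4*E/(156 + E))
1/v(F(I(6 - 3, 3))) = 1/(4*16/(156 + 16)) = 1/(4*16/172) = 1/(4*16*(1/172)) = 1/(16/43) = 43/16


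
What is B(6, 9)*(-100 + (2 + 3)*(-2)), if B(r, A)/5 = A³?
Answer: -400950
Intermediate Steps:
B(r, A) = 5*A³
B(6, 9)*(-100 + (2 + 3)*(-2)) = (5*9³)*(-100 + (2 + 3)*(-2)) = (5*729)*(-100 + 5*(-2)) = 3645*(-100 - 10) = 3645*(-110) = -400950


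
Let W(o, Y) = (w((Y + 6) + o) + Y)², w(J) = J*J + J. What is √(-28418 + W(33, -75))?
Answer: √1375807 ≈ 1172.9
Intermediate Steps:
w(J) = J + J² (w(J) = J² + J = J + J²)
W(o, Y) = (Y + (6 + Y + o)*(7 + Y + o))² (W(o, Y) = (((Y + 6) + o)*(1 + ((Y + 6) + o)) + Y)² = (((6 + Y) + o)*(1 + ((6 + Y) + o)) + Y)² = ((6 + Y + o)*(1 + (6 + Y + o)) + Y)² = ((6 + Y + o)*(7 + Y + o) + Y)² = (Y + (6 + Y + o)*(7 + Y + o))²)
√(-28418 + W(33, -75)) = √(-28418 + (-75 + (6 - 75 + 33)*(7 - 75 + 33))²) = √(-28418 + (-75 - 36*(-35))²) = √(-28418 + (-75 + 1260)²) = √(-28418 + 1185²) = √(-28418 + 1404225) = √1375807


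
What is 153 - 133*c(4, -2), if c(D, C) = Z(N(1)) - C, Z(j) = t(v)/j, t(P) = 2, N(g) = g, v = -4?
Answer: -379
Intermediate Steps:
Z(j) = 2/j
c(D, C) = 2 - C (c(D, C) = 2/1 - C = 2*1 - C = 2 - C)
153 - 133*c(4, -2) = 153 - 133*(2 - 1*(-2)) = 153 - 133*(2 + 2) = 153 - 133*4 = 153 - 532 = -379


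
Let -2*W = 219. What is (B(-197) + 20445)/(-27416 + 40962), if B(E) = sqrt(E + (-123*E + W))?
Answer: 20445/13546 + sqrt(95698)/27092 ≈ 1.5207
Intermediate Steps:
W = -219/2 (W = -1/2*219 = -219/2 ≈ -109.50)
B(E) = sqrt(-219/2 - 122*E) (B(E) = sqrt(E + (-123*E - 219/2)) = sqrt(E + (-219/2 - 123*E)) = sqrt(-219/2 - 122*E))
(B(-197) + 20445)/(-27416 + 40962) = (sqrt(-438 - 488*(-197))/2 + 20445)/(-27416 + 40962) = (sqrt(-438 + 96136)/2 + 20445)/13546 = (sqrt(95698)/2 + 20445)*(1/13546) = (20445 + sqrt(95698)/2)*(1/13546) = 20445/13546 + sqrt(95698)/27092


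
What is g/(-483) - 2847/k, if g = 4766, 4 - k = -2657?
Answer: -4685809/428421 ≈ -10.937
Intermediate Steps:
k = 2661 (k = 4 - 1*(-2657) = 4 + 2657 = 2661)
g/(-483) - 2847/k = 4766/(-483) - 2847/2661 = 4766*(-1/483) - 2847*1/2661 = -4766/483 - 949/887 = -4685809/428421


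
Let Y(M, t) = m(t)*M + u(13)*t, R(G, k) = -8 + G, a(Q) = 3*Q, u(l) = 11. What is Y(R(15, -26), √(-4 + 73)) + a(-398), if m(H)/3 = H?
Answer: -1194 + 32*√69 ≈ -928.19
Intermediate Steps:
m(H) = 3*H
Y(M, t) = 11*t + 3*M*t (Y(M, t) = (3*t)*M + 11*t = 3*M*t + 11*t = 11*t + 3*M*t)
Y(R(15, -26), √(-4 + 73)) + a(-398) = √(-4 + 73)*(11 + 3*(-8 + 15)) + 3*(-398) = √69*(11 + 3*7) - 1194 = √69*(11 + 21) - 1194 = √69*32 - 1194 = 32*√69 - 1194 = -1194 + 32*√69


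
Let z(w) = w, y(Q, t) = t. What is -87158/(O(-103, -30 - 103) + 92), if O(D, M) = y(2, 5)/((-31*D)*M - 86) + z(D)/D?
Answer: -3702079629/3950221 ≈ -937.18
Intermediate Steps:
O(D, M) = 1 + 5/(-86 - 31*D*M) (O(D, M) = 5/((-31*D)*M - 86) + D/D = 5/(-31*D*M - 86) + 1 = 5/(-86 - 31*D*M) + 1 = 1 + 5/(-86 - 31*D*M))
-87158/(O(-103, -30 - 103) + 92) = -87158/((81 + 31*(-103)*(-30 - 103))/(86 + 31*(-103)*(-30 - 103)) + 92) = -87158/((81 + 31*(-103)*(-133))/(86 + 31*(-103)*(-133)) + 92) = -87158/((81 + 424669)/(86 + 424669) + 92) = -87158/(424750/424755 + 92) = -87158/((1/424755)*424750 + 92) = -87158/(84950/84951 + 92) = -87158/7900442/84951 = -87158*84951/7900442 = -3702079629/3950221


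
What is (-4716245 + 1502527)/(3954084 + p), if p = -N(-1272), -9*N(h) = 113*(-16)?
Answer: -14461731/17792474 ≈ -0.81280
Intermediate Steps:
N(h) = 1808/9 (N(h) = -113*(-16)/9 = -1/9*(-1808) = 1808/9)
p = -1808/9 (p = -1*1808/9 = -1808/9 ≈ -200.89)
(-4716245 + 1502527)/(3954084 + p) = (-4716245 + 1502527)/(3954084 - 1808/9) = -3213718/35584948/9 = -3213718*9/35584948 = -14461731/17792474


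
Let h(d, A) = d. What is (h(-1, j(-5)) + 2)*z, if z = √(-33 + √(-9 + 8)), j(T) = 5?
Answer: √(-33 + I) ≈ 0.08703 + 5.7452*I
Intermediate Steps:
z = √(-33 + I) (z = √(-33 + √(-1)) = √(-33 + I) ≈ 0.08703 + 5.7452*I)
(h(-1, j(-5)) + 2)*z = (-1 + 2)*√(-33 + I) = 1*√(-33 + I) = √(-33 + I)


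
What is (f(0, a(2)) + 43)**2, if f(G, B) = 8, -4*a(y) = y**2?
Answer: 2601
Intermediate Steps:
a(y) = -y**2/4
(f(0, a(2)) + 43)**2 = (8 + 43)**2 = 51**2 = 2601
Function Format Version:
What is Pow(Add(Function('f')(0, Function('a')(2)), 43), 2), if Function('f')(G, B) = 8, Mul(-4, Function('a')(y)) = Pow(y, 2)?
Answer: 2601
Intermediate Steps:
Function('a')(y) = Mul(Rational(-1, 4), Pow(y, 2))
Pow(Add(Function('f')(0, Function('a')(2)), 43), 2) = Pow(Add(8, 43), 2) = Pow(51, 2) = 2601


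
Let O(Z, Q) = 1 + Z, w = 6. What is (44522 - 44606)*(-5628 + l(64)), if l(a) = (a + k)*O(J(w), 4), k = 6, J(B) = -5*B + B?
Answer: 607992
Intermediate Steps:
J(B) = -4*B
l(a) = -138 - 23*a (l(a) = (a + 6)*(1 - 4*6) = (6 + a)*(1 - 24) = (6 + a)*(-23) = -138 - 23*a)
(44522 - 44606)*(-5628 + l(64)) = (44522 - 44606)*(-5628 + (-138 - 23*64)) = -84*(-5628 + (-138 - 1472)) = -84*(-5628 - 1610) = -84*(-7238) = 607992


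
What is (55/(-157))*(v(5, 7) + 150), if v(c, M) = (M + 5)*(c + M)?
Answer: -16170/157 ≈ -102.99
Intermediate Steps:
v(c, M) = (5 + M)*(M + c)
(55/(-157))*(v(5, 7) + 150) = (55/(-157))*((7² + 5*7 + 5*5 + 7*5) + 150) = (55*(-1/157))*((49 + 35 + 25 + 35) + 150) = -55*(144 + 150)/157 = -55/157*294 = -16170/157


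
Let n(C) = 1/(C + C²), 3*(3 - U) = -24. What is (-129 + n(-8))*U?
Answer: -79453/56 ≈ -1418.8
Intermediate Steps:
U = 11 (U = 3 - ⅓*(-24) = 3 + 8 = 11)
(-129 + n(-8))*U = (-129 + 1/((-8)*(1 - 8)))*11 = (-129 - ⅛/(-7))*11 = (-129 - ⅛*(-⅐))*11 = (-129 + 1/56)*11 = -7223/56*11 = -79453/56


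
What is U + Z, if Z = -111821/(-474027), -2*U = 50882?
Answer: -12059609086/474027 ≈ -25441.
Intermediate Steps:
U = -25441 (U = -½*50882 = -25441)
Z = 111821/474027 (Z = -111821*(-1/474027) = 111821/474027 ≈ 0.23590)
U + Z = -25441 + 111821/474027 = -12059609086/474027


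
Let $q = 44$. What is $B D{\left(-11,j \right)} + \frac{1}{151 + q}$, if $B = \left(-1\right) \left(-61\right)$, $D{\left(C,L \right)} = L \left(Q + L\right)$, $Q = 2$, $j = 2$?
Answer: $\frac{95161}{195} \approx 488.0$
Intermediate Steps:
$D{\left(C,L \right)} = L \left(2 + L\right)$
$B = 61$
$B D{\left(-11,j \right)} + \frac{1}{151 + q} = 61 \cdot 2 \left(2 + 2\right) + \frac{1}{151 + 44} = 61 \cdot 2 \cdot 4 + \frac{1}{195} = 61 \cdot 8 + \frac{1}{195} = 488 + \frac{1}{195} = \frac{95161}{195}$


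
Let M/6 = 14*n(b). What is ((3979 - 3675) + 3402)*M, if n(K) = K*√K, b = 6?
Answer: 1867824*√6 ≈ 4.5752e+6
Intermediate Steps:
n(K) = K^(3/2)
M = 504*√6 (M = 6*(14*6^(3/2)) = 6*(14*(6*√6)) = 6*(84*√6) = 504*√6 ≈ 1234.5)
((3979 - 3675) + 3402)*M = ((3979 - 3675) + 3402)*(504*√6) = (304 + 3402)*(504*√6) = 3706*(504*√6) = 1867824*√6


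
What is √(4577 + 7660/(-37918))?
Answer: √1645101114967/18959 ≈ 67.652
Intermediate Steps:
√(4577 + 7660/(-37918)) = √(4577 + 7660*(-1/37918)) = √(4577 - 3830/18959) = √(86771513/18959) = √1645101114967/18959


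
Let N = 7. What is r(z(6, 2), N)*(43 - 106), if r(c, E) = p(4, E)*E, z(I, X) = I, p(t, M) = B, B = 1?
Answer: -441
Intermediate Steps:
p(t, M) = 1
r(c, E) = E (r(c, E) = 1*E = E)
r(z(6, 2), N)*(43 - 106) = 7*(43 - 106) = 7*(-63) = -441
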